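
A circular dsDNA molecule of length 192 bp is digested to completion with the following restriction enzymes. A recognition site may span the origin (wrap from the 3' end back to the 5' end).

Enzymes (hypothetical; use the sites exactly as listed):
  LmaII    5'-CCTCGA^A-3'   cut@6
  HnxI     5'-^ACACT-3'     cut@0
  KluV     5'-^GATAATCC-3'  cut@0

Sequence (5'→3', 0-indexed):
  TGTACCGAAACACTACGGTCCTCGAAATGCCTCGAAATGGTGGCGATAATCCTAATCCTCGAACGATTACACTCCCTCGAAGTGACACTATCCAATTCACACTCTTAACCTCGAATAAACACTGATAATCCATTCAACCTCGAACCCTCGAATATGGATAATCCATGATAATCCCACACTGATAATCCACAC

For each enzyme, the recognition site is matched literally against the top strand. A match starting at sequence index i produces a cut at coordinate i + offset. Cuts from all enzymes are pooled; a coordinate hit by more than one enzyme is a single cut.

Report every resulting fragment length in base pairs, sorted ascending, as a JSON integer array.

[4,4,5,5,5,6,8,8,9,9,10,10,12,13,14,16,16,18,20]

Scan for sites:
  LmaII (CCTCGAA, off=6): starts [19, 29, 56, 74, 108, 137, 145] → cuts [25, 35, 62, 80, 114, 143, 151]
  HnxI (ACACT, off=0): starts [9, 68, 84, 98, 118, 175, 188] → cuts [9, 68, 84, 98, 118, 175, 188]
  KluV (GATAATCC, off=0): starts [44, 123, 156, 166, 180] → cuts [44, 123, 156, 166, 180]

All cut coordinates (distinct, sorted): [9, 25, 35, 44, 62, 68, 80, 84, 98, 114, 118, 123, 143, 151, 156, 166, 175, 180, 188]

Fragments:
  9→25: 16 bp
  25→35: 10 bp
  35→44: 9 bp
  44→62: 18 bp
  62→68: 6 bp
  68→80: 12 bp
  80→84: 4 bp
  84→98: 14 bp
  98→114: 16 bp
  114→118: 4 bp
  118→123: 5 bp
  123→143: 20 bp
  143→151: 8 bp
  151→156: 5 bp
  156→166: 10 bp
  166→175: 9 bp
  175→180: 5 bp
  180→188: 8 bp
  188→9 (wrap): 192-188+9 = 13 bp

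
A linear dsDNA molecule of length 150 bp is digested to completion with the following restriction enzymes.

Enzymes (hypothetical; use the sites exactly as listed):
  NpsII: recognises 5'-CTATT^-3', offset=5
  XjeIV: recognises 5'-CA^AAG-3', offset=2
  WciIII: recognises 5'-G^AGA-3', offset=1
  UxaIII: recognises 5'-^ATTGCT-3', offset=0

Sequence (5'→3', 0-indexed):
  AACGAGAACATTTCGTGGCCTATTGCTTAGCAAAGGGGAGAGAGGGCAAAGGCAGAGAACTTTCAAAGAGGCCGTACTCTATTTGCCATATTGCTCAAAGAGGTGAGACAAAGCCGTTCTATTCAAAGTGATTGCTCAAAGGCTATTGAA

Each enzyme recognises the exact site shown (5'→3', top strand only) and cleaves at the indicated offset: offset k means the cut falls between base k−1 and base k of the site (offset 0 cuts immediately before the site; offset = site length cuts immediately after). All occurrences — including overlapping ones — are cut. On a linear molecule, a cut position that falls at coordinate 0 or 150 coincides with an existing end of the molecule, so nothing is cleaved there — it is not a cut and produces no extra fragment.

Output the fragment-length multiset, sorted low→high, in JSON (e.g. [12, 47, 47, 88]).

Site scan:
  NpsII (CTATT, off=5): starts [19, 78, 118, 142] → cuts [24, 83, 123, 147]
  XjeIV (CAAAG, off=2): starts [30, 46, 63, 95, 108, 123, 136] → cuts [32, 48, 65, 97, 110, 125, 138]
  WciIII (GAGA, off=1): starts [3, 37, 39, 54, 104] → cuts [4, 38, 40, 55, 105]
  UxaIII (ATTGCT, off=0): starts [21, 89, 130] → cuts [21, 89, 130]

All cut coordinates (distinct, sorted): [4, 21, 24, 32, 38, 40, 48, 55, 65, 83, 89, 97, 105, 110, 123, 125, 130, 138, 147]

Fragment lengths:
  [0,4): 4 bp
  [4,21): 17 bp
  [21,24): 3 bp
  [24,32): 8 bp
  [32,38): 6 bp
  [38,40): 2 bp
  [40,48): 8 bp
  [48,55): 7 bp
  [55,65): 10 bp
  [65,83): 18 bp
  [83,89): 6 bp
  [89,97): 8 bp
  [97,105): 8 bp
  [105,110): 5 bp
  [110,123): 13 bp
  [123,125): 2 bp
  [125,130): 5 bp
  [130,138): 8 bp
  [138,147): 9 bp
  [147,150): 3 bp

[2,2,3,3,4,5,5,6,6,7,8,8,8,8,8,9,10,13,17,18]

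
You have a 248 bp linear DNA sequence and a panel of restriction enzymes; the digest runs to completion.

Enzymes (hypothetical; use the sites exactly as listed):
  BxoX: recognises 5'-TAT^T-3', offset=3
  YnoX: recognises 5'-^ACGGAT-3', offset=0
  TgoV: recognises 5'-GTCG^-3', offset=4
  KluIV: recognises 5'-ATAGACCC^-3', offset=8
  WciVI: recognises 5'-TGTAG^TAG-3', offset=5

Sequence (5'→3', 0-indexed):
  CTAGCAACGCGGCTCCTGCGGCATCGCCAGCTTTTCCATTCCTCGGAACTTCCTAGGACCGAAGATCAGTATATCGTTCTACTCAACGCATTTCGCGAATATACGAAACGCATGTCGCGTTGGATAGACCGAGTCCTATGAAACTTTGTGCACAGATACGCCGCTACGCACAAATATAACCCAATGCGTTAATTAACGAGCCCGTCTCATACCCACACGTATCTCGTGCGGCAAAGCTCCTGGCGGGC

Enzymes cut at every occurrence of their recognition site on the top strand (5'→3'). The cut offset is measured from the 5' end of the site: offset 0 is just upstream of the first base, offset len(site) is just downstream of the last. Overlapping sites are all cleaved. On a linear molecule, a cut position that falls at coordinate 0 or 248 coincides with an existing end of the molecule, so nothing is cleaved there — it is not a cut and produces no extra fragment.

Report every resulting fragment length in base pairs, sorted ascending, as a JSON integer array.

[117,131]

Scan for sites:
  BxoX (TATT, off=3): no sites
  YnoX (ACGGAT, off=0): no sites
  TgoV GTCG/4: at [113] ⇒ [117]
  KluIV (ATAGACCC, off=8): no sites
  WciVI (TGTAGTAG, off=5): no sites

All cut coordinates (distinct, sorted): [117]

Fragments:
  [0,117): 117 bp
  [117,248): 131 bp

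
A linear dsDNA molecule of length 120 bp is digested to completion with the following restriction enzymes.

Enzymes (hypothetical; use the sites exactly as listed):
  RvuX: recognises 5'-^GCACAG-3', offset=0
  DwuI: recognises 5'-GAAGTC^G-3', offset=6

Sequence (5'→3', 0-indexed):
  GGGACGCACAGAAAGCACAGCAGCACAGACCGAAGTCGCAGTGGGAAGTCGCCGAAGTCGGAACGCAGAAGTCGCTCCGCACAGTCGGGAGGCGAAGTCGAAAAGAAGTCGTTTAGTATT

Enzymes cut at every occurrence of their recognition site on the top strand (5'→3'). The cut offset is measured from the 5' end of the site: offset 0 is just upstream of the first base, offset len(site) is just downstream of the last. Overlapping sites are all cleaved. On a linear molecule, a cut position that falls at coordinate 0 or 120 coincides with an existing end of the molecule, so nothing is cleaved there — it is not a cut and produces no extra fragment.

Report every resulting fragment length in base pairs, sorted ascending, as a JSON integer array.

Site scan:
  RvuX GCACAG/0: at [5, 14, 22, 78] ⇒ [5, 14, 22, 78]
  DwuI GAAGTCG/6: at [31, 44, 53, 67, 93, 104] ⇒ [37, 50, 59, 73, 99, 110]

Pooled cuts: [5, 14, 22, 37, 50, 59, 73, 78, 99, 110]

Fragment lengths:
  [0,5): 5 bp
  [5,14): 9 bp
  [14,22): 8 bp
  [22,37): 15 bp
  [37,50): 13 bp
  [50,59): 9 bp
  [59,73): 14 bp
  [73,78): 5 bp
  [78,99): 21 bp
  [99,110): 11 bp
  [110,120): 10 bp

[5,5,8,9,9,10,11,13,14,15,21]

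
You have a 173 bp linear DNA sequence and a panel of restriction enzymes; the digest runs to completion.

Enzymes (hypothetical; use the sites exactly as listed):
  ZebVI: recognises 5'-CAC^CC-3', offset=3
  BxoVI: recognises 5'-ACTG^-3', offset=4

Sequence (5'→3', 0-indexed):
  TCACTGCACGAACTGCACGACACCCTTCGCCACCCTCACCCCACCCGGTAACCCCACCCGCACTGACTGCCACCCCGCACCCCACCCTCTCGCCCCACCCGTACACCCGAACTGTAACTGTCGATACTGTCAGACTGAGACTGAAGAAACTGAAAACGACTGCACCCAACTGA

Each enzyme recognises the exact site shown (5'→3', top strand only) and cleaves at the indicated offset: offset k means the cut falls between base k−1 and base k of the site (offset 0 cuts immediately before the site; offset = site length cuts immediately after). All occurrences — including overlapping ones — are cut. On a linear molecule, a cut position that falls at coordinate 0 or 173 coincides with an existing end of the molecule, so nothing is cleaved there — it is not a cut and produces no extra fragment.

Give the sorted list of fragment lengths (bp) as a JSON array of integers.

[1,3,4,4,5,5,6,6,6,6,7,7,8,8,8,8,8,9,9,9,10,10,13,13]

Site scan:
  ZebVI (CACCC, off=3): starts [20, 30, 36, 41, 54, 70, 77, 82, 95, 103, 162] → cuts [23, 33, 39, 44, 57, 73, 80, 85, 98, 106, 165]
  BxoVI (ACTG, off=4): starts [2, 11, 61, 65, 110, 116, 125, 133, 139, 148, 158, 168] → cuts [6, 15, 65, 69, 114, 120, 129, 137, 143, 152, 162, 172]

Pooled cuts: [6, 15, 23, 33, 39, 44, 57, 65, 69, 73, 80, 85, 98, 106, 114, 120, 129, 137, 143, 152, 162, 165, 172]

Fragment lengths:
  [0,6): 6 bp
  [6,15): 9 bp
  [15,23): 8 bp
  [23,33): 10 bp
  [33,39): 6 bp
  [39,44): 5 bp
  [44,57): 13 bp
  [57,65): 8 bp
  [65,69): 4 bp
  [69,73): 4 bp
  [73,80): 7 bp
  [80,85): 5 bp
  [85,98): 13 bp
  [98,106): 8 bp
  [106,114): 8 bp
  [114,120): 6 bp
  [120,129): 9 bp
  [129,137): 8 bp
  [137,143): 6 bp
  [143,152): 9 bp
  [152,162): 10 bp
  [162,165): 3 bp
  [165,172): 7 bp
  [172,173): 1 bp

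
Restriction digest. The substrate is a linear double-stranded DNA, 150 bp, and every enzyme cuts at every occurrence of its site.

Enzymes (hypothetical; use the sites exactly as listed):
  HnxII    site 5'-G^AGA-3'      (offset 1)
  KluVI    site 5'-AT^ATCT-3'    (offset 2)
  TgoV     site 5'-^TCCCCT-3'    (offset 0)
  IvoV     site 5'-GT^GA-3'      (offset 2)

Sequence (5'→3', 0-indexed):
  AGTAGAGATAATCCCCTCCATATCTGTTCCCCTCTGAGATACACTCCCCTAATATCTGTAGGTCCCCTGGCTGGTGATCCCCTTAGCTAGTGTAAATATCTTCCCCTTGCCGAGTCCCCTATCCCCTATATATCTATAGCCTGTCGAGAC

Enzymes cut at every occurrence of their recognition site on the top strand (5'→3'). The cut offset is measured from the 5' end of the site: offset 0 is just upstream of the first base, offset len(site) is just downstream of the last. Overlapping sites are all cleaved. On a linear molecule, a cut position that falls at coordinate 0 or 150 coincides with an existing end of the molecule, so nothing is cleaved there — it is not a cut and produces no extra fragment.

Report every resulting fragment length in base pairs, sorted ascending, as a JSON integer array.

Site scan:
  HnxII (GAGA, off=1): starts [4, 35, 145] → cuts [5, 36, 146]
  KluVI (ATATCT, off=2): starts [19, 51, 95, 129] → cuts [21, 53, 97, 131]
  TgoV (TCCCCT, off=0): starts [11, 27, 44, 62, 77, 101, 114, 121] → cuts [11, 27, 44, 62, 77, 101, 114, 121]
  IvoV (GTGA, off=2): starts [73] → cuts [75]

Pooled cuts: [5, 11, 21, 27, 36, 44, 53, 62, 75, 77, 97, 101, 114, 121, 131, 146]

Fragments:
  [0,5): 5 bp
  [5,11): 6 bp
  [11,21): 10 bp
  [21,27): 6 bp
  [27,36): 9 bp
  [36,44): 8 bp
  [44,53): 9 bp
  [53,62): 9 bp
  [62,75): 13 bp
  [75,77): 2 bp
  [77,97): 20 bp
  [97,101): 4 bp
  [101,114): 13 bp
  [114,121): 7 bp
  [121,131): 10 bp
  [131,146): 15 bp
  [146,150): 4 bp

[2,4,4,5,6,6,7,8,9,9,9,10,10,13,13,15,20]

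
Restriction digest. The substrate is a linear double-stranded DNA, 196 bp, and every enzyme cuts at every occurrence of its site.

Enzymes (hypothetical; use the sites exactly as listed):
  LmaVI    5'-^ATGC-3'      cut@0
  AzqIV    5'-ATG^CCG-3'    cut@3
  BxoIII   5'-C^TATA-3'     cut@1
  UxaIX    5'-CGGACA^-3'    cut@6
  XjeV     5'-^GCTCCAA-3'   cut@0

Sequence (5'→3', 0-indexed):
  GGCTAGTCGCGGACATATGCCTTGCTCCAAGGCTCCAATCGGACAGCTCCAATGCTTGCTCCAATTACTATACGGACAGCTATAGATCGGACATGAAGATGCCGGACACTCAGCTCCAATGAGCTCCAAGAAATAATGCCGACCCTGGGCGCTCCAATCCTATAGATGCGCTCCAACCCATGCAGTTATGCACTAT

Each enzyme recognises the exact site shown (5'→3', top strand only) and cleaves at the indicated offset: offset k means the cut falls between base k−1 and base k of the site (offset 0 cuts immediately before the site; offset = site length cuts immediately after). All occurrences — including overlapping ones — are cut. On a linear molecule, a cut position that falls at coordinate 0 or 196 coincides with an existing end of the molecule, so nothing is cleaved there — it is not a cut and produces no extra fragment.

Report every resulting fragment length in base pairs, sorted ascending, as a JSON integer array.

[1,2,3,3,4,4,5,5,6,6,7,7,8,8,9,10,10,10,10,11,12,13,13,14,15]

Site scan:
  LmaVI ATGC/0: at [16, 51, 98, 135, 165, 179, 187] ⇒ [16, 51, 98, 135, 165, 179, 187]
  AzqIV ATGCCG/3: at [98, 135] ⇒ [101, 138]
  BxoIII CTATA/1: at [67, 79, 159] ⇒ [68, 80, 160]
  UxaIX CGGACA/6: at [9, 39, 72, 87, 102] ⇒ [15, 45, 78, 93, 108]
  XjeV GCTCCAA/0: at [23, 31, 45, 57, 112, 122, 150, 169] ⇒ [23, 31, 45, 57, 112, 122, 150, 169]

All cut coordinates (distinct, sorted): [15, 16, 23, 31, 45, 51, 57, 68, 78, 80, 93, 98, 101, 108, 112, 122, 135, 138, 150, 160, 165, 169, 179, 187]

Fragments:
  [0,15): 15 bp
  [15,16): 1 bp
  [16,23): 7 bp
  [23,31): 8 bp
  [31,45): 14 bp
  [45,51): 6 bp
  [51,57): 6 bp
  [57,68): 11 bp
  [68,78): 10 bp
  [78,80): 2 bp
  [80,93): 13 bp
  [93,98): 5 bp
  [98,101): 3 bp
  [101,108): 7 bp
  [108,112): 4 bp
  [112,122): 10 bp
  [122,135): 13 bp
  [135,138): 3 bp
  [138,150): 12 bp
  [150,160): 10 bp
  [160,165): 5 bp
  [165,169): 4 bp
  [169,179): 10 bp
  [179,187): 8 bp
  [187,196): 9 bp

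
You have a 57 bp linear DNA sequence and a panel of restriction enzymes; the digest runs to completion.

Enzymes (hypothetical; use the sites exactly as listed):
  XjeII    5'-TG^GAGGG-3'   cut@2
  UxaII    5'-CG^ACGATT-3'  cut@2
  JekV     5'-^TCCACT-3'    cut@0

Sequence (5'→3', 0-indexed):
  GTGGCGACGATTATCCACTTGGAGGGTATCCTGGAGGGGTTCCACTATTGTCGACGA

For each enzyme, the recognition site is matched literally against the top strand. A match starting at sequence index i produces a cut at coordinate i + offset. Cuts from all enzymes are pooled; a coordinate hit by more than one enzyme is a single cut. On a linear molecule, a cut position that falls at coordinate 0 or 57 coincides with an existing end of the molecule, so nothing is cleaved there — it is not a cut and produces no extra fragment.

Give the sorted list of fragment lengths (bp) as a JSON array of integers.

Site scan:
  XjeII TGGAGGG/2: at [19, 31] ⇒ [21, 33]
  UxaII CGACGATT/2: at [4] ⇒ [6]
  JekV TCCACT/0: at [13, 40] ⇒ [13, 40]

All cut coordinates (distinct, sorted): [6, 13, 21, 33, 40]

Fragments:
  [0,6): 6 bp
  [6,13): 7 bp
  [13,21): 8 bp
  [21,33): 12 bp
  [33,40): 7 bp
  [40,57): 17 bp

[6,7,7,8,12,17]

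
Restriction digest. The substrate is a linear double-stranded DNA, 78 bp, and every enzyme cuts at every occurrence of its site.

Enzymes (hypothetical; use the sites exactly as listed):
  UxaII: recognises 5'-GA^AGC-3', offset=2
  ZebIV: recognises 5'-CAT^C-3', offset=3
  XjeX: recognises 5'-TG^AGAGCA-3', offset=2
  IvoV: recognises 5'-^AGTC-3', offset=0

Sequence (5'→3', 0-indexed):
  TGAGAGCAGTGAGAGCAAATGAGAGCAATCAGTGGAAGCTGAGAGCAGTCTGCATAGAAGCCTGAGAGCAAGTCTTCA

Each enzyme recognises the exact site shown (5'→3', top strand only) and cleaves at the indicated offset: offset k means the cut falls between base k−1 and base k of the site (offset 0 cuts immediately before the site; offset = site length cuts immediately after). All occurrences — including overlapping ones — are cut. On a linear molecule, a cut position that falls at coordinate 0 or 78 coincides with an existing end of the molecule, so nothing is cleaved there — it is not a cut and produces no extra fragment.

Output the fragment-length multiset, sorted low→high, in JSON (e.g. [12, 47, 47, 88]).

Scan for sites:
  UxaII GAAGC/2: at [34, 56] ⇒ [36, 58]
  ZebIV (CATC, off=3): no sites
  XjeX TGAGAGCA/2: at [0, 9, 19, 39, 62] ⇒ [2, 11, 21, 41, 64]
  IvoV AGTC/0: at [46, 70] ⇒ [46, 70]

All cut coordinates (distinct, sorted): [2, 11, 21, 36, 41, 46, 58, 64, 70]

Fragment lengths:
  [0,2): 2 bp
  [2,11): 9 bp
  [11,21): 10 bp
  [21,36): 15 bp
  [36,41): 5 bp
  [41,46): 5 bp
  [46,58): 12 bp
  [58,64): 6 bp
  [64,70): 6 bp
  [70,78): 8 bp

[2,5,5,6,6,8,9,10,12,15]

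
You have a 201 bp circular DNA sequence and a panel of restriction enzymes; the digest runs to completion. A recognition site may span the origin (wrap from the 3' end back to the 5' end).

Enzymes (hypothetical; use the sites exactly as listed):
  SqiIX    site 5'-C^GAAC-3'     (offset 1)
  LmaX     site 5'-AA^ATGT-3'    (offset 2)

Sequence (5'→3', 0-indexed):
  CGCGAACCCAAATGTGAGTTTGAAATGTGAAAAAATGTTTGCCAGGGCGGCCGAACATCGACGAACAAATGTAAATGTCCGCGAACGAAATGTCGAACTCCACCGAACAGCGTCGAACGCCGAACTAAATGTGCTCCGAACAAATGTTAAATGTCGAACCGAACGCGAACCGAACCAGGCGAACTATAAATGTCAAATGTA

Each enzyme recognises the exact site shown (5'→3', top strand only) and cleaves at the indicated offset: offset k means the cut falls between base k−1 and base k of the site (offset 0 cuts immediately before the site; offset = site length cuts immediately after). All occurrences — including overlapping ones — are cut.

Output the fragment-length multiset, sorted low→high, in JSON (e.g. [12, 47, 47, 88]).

[5,5,5,5,6,6,6,6,7,7,7,7,7,8,8,8,9,9,9,10,10,10,10,13,18]

Site scan:
  SqiIX CGAAC/1: at [2, 51, 61, 81, 93, 103, 113, 120, 136, 154, 159, 165, 170, 179] ⇒ [3, 52, 62, 82, 94, 104, 114, 121, 137, 155, 160, 166, 171, 180]
  LmaX AAATGT/2: at [9, 22, 32, 66, 72, 87, 126, 141, 148, 187, 194] ⇒ [11, 24, 34, 68, 74, 89, 128, 143, 150, 189, 196]

All cut coordinates (distinct, sorted): [3, 11, 24, 34, 52, 62, 68, 74, 82, 89, 94, 104, 114, 121, 128, 137, 143, 150, 155, 160, 166, 171, 180, 189, 196]

Fragment lengths:
  3→11: 8 bp
  11→24: 13 bp
  24→34: 10 bp
  34→52: 18 bp
  52→62: 10 bp
  62→68: 6 bp
  68→74: 6 bp
  74→82: 8 bp
  82→89: 7 bp
  89→94: 5 bp
  94→104: 10 bp
  104→114: 10 bp
  114→121: 7 bp
  121→128: 7 bp
  128→137: 9 bp
  137→143: 6 bp
  143→150: 7 bp
  150→155: 5 bp
  155→160: 5 bp
  160→166: 6 bp
  166→171: 5 bp
  171→180: 9 bp
  180→189: 9 bp
  189→196: 7 bp
  196→3 (wrap): 201-196+3 = 8 bp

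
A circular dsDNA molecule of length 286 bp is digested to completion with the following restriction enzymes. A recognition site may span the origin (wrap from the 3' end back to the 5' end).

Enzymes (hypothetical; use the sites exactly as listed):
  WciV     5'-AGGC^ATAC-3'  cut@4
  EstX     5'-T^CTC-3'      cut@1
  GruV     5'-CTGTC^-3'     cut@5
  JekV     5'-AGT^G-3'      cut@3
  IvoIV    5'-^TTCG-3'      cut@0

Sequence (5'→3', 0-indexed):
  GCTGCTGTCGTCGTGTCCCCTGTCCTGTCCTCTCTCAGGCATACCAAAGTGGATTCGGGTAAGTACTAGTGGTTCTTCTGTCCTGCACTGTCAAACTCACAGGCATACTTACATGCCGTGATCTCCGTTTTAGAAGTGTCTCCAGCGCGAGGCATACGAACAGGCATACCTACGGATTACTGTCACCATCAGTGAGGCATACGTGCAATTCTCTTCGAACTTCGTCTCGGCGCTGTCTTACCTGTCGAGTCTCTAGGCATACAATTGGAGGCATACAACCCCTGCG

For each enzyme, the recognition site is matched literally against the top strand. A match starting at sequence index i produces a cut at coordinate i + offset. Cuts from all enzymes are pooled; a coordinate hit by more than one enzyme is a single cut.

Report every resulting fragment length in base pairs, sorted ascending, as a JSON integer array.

[2,2,2,3,3,4,5,5,5,7,7,8,9,9,10,10,12,12,12,12,12,14,14,15,15,17,18,19,23]

Scan for sites:
  WciV (AGGCATAC, off=4): starts [36, 100, 149, 161, 194, 254, 268] → cuts [40, 104, 153, 165, 198, 258, 272]
  EstX (TCTC, off=1): starts [30, 32, 121, 138, 209, 224, 249] → cuts [31, 33, 122, 139, 210, 225, 250]
  GruV (CTGTC, off=5): starts [4, 19, 24, 77, 87, 179, 232, 241] → cuts [9, 24, 29, 82, 92, 184, 237, 246]
  JekV (AGTG, off=3): starts [47, 67, 134, 190] → cuts [50, 70, 137, 193]
  IvoIV (TTCG, off=0): starts [53, 213, 220] → cuts [53, 213, 220]

All cut coordinates (distinct, sorted): [9, 24, 29, 31, 33, 40, 50, 53, 70, 82, 92, 104, 122, 137, 139, 153, 165, 184, 193, 198, 210, 213, 220, 225, 237, 246, 250, 258, 272]

Fragments:
  9→24: 15 bp
  24→29: 5 bp
  29→31: 2 bp
  31→33: 2 bp
  33→40: 7 bp
  40→50: 10 bp
  50→53: 3 bp
  53→70: 17 bp
  70→82: 12 bp
  82→92: 10 bp
  92→104: 12 bp
  104→122: 18 bp
  122→137: 15 bp
  137→139: 2 bp
  139→153: 14 bp
  153→165: 12 bp
  165→184: 19 bp
  184→193: 9 bp
  193→198: 5 bp
  198→210: 12 bp
  210→213: 3 bp
  213→220: 7 bp
  220→225: 5 bp
  225→237: 12 bp
  237→246: 9 bp
  246→250: 4 bp
  250→258: 8 bp
  258→272: 14 bp
  272→9 (wrap): 286-272+9 = 23 bp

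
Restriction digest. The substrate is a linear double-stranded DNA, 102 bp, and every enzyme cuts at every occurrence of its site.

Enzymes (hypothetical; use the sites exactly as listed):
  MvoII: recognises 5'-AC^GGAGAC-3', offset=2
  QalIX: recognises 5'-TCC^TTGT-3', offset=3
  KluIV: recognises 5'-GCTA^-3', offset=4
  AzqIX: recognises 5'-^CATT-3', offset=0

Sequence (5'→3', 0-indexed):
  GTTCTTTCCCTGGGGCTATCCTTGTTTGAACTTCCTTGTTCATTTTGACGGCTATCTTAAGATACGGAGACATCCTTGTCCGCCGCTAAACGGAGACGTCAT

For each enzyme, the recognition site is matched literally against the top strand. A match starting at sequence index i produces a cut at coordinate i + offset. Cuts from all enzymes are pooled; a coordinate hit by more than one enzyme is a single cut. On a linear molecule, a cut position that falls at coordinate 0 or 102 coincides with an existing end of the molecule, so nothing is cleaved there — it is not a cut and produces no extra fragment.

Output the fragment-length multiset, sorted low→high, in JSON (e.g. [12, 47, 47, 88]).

Scan for sites:
  MvoII ACGGAGAC/2: at [63, 89] ⇒ [65, 91]
  QalIX TCCTTGT/3: at [18, 32, 72] ⇒ [21, 35, 75]
  KluIV GCTA/4: at [14, 50, 84] ⇒ [18, 54, 88]
  AzqIX CATT/0: at [40] ⇒ [40]

All cut coordinates (distinct, sorted): [18, 21, 35, 40, 54, 65, 75, 88, 91]

Fragments:
  [0,18): 18 bp
  [18,21): 3 bp
  [21,35): 14 bp
  [35,40): 5 bp
  [40,54): 14 bp
  [54,65): 11 bp
  [65,75): 10 bp
  [75,88): 13 bp
  [88,91): 3 bp
  [91,102): 11 bp

[3,3,5,10,11,11,13,14,14,18]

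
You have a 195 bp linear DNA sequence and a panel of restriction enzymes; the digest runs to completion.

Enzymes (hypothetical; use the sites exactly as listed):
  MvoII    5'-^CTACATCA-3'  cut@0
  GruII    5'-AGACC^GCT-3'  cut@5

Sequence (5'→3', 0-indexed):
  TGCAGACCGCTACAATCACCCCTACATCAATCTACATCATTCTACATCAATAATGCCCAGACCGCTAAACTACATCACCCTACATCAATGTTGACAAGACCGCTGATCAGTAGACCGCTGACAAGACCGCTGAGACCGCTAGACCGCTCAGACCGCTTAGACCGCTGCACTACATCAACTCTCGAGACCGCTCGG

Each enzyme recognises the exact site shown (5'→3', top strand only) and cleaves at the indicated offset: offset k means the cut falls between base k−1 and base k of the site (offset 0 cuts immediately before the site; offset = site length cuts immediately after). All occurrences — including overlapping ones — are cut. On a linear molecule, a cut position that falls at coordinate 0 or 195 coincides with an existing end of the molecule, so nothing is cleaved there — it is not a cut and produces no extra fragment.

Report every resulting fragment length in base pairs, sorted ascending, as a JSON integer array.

Per-enzyme occurrences:
  MvoII (CTACATCA, off=0): starts [21, 31, 41, 69, 79, 169] → cuts [21, 31, 41, 69, 79, 169]
  GruII (AGACCGCT, off=5): starts [3, 58, 96, 111, 123, 132, 140, 149, 158, 184] → cuts [8, 63, 101, 116, 128, 137, 145, 154, 163, 189]

All cut coordinates (distinct, sorted): [8, 21, 31, 41, 63, 69, 79, 101, 116, 128, 137, 145, 154, 163, 169, 189]

Fragment lengths:
  [0,8): 8 bp
  [8,21): 13 bp
  [21,31): 10 bp
  [31,41): 10 bp
  [41,63): 22 bp
  [63,69): 6 bp
  [69,79): 10 bp
  [79,101): 22 bp
  [101,116): 15 bp
  [116,128): 12 bp
  [128,137): 9 bp
  [137,145): 8 bp
  [145,154): 9 bp
  [154,163): 9 bp
  [163,169): 6 bp
  [169,189): 20 bp
  [189,195): 6 bp

[6,6,6,8,8,9,9,9,10,10,10,12,13,15,20,22,22]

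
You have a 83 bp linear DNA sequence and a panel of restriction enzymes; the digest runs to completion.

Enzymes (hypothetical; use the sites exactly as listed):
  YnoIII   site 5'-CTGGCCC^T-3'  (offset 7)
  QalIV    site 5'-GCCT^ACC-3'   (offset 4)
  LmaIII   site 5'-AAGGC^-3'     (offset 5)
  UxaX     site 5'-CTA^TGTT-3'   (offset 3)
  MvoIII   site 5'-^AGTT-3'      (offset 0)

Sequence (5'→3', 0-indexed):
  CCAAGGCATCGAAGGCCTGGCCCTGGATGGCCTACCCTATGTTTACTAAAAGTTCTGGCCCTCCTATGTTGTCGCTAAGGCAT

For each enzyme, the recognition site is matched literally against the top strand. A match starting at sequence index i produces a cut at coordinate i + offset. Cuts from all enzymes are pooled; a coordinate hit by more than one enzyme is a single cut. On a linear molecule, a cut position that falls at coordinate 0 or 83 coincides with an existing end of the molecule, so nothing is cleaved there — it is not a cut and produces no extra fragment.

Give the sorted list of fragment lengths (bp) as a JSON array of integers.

[2,5,6,7,7,9,10,11,11,15]

Scan for sites:
  YnoIII CTGGCCCT/7: at [16, 54] ⇒ [23, 61]
  QalIV GCCTACC/4: at [29] ⇒ [33]
  LmaIII AAGGC/5: at [2, 11, 76] ⇒ [7, 16, 81]
  UxaX CTATGTT/3: at [36, 63] ⇒ [39, 66]
  MvoIII AGTT/0: at [50] ⇒ [50]

Pooled cuts: [7, 16, 23, 33, 39, 50, 61, 66, 81]

Fragments:
  [0,7): 7 bp
  [7,16): 9 bp
  [16,23): 7 bp
  [23,33): 10 bp
  [33,39): 6 bp
  [39,50): 11 bp
  [50,61): 11 bp
  [61,66): 5 bp
  [66,81): 15 bp
  [81,83): 2 bp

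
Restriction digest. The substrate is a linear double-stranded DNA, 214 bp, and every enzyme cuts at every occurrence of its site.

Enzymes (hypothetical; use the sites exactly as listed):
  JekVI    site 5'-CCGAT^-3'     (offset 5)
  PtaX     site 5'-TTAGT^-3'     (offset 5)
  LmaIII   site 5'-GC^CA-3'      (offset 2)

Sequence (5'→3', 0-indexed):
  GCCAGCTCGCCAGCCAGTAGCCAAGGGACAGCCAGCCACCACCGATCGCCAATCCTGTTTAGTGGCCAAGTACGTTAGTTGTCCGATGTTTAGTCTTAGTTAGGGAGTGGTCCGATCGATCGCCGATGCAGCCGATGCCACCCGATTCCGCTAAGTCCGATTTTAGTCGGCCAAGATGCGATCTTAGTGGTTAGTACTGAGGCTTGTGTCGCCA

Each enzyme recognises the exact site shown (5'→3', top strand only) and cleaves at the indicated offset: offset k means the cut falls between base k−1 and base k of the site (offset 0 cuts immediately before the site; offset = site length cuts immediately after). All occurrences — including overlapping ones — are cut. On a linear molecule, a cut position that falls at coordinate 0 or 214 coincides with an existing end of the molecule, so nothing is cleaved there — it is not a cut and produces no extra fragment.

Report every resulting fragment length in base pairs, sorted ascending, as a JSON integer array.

[2,2,2,3,3,4,4,4,6,6,7,7,7,8,8,8,9,10,11,11,13,14,15,16,17,17]

Per-enzyme occurrences:
  JekVI CCGAT/5: at [41, 82, 111, 122, 131, 141, 156] ⇒ [46, 87, 116, 127, 136, 146, 161]
  PtaX TTAGT/5: at [58, 74, 89, 95, 162, 183, 190] ⇒ [63, 79, 94, 100, 167, 188, 195]
  LmaIII GCCA/2: at [0, 8, 12, 19, 30, 34, 47, 64, 136, 169, 210] ⇒ [2, 10, 14, 21, 32, 36, 49, 66, 138, 171, 212]

All cut coordinates (distinct, sorted): [2, 10, 14, 21, 32, 36, 46, 49, 63, 66, 79, 87, 94, 100, 116, 127, 136, 138, 146, 161, 167, 171, 188, 195, 212]

Fragment lengths:
  [0,2): 2 bp
  [2,10): 8 bp
  [10,14): 4 bp
  [14,21): 7 bp
  [21,32): 11 bp
  [32,36): 4 bp
  [36,46): 10 bp
  [46,49): 3 bp
  [49,63): 14 bp
  [63,66): 3 bp
  [66,79): 13 bp
  [79,87): 8 bp
  [87,94): 7 bp
  [94,100): 6 bp
  [100,116): 16 bp
  [116,127): 11 bp
  [127,136): 9 bp
  [136,138): 2 bp
  [138,146): 8 bp
  [146,161): 15 bp
  [161,167): 6 bp
  [167,171): 4 bp
  [171,188): 17 bp
  [188,195): 7 bp
  [195,212): 17 bp
  [212,214): 2 bp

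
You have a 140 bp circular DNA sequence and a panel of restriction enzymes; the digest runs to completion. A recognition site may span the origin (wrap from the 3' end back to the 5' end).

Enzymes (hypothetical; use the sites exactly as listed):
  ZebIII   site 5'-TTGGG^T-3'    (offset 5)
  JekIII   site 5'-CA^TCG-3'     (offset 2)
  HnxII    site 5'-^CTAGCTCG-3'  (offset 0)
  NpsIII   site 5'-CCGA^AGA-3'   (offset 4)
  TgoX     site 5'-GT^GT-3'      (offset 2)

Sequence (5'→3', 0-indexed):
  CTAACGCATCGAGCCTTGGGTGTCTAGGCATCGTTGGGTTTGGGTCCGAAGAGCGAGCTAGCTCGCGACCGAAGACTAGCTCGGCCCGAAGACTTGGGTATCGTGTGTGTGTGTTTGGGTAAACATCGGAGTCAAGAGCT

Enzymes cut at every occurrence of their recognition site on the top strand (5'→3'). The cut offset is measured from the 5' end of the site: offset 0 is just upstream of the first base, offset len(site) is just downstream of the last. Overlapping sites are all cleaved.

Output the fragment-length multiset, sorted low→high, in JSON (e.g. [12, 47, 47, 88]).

Site scan:
  ZebIII TTGGGT/5: at [15, 33, 39, 93, 114] ⇒ [20, 38, 44, 98, 119]
  JekIII CATCG/2: at [6, 28, 123] ⇒ [8, 30, 125]
  HnxII CTAGCTCG/0: at [57, 75] ⇒ [57, 75]
  NpsIII CCGAAGA/4: at [45, 68, 85] ⇒ [49, 72, 89]
  TgoX GTGT/2: at [19, 102, 104, 106, 108, 110] ⇒ [21, 104, 106, 108, 110, 112]

All cut coordinates (distinct, sorted): [8, 20, 21, 30, 38, 44, 49, 57, 72, 75, 89, 98, 104, 106, 108, 110, 112, 119, 125]

Fragment lengths:
  8→20: 12 bp
  20→21: 1 bp
  21→30: 9 bp
  30→38: 8 bp
  38→44: 6 bp
  44→49: 5 bp
  49→57: 8 bp
  57→72: 15 bp
  72→75: 3 bp
  75→89: 14 bp
  89→98: 9 bp
  98→104: 6 bp
  104→106: 2 bp
  106→108: 2 bp
  108→110: 2 bp
  110→112: 2 bp
  112→119: 7 bp
  119→125: 6 bp
  125→8 (wrap): 140-125+8 = 23 bp

[1,2,2,2,2,3,5,6,6,6,7,8,8,9,9,12,14,15,23]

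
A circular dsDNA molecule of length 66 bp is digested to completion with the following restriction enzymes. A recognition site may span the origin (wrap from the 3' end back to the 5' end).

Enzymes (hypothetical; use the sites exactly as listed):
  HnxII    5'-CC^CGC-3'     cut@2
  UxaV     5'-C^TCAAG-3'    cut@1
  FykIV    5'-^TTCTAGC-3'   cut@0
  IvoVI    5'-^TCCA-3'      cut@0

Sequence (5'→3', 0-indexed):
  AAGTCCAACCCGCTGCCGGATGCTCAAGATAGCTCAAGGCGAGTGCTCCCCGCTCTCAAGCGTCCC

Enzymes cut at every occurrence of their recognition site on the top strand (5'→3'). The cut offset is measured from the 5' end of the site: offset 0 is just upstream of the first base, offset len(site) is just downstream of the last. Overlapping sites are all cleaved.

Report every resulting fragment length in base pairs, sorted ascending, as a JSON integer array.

[5,7,10,13,14,17]

Per-enzyme occurrences:
  HnxII CCCGC/2: at [8, 48] ⇒ [10, 50]
  UxaV CTCAAG/1: at [22, 32, 54] ⇒ [23, 33, 55]
  FykIV (TTCTAGC, off=0): no sites
  IvoVI TCCA/0: at [3] ⇒ [3]

Pooled cuts: [3, 10, 23, 33, 50, 55]

Fragment lengths:
  3→10: 7 bp
  10→23: 13 bp
  23→33: 10 bp
  33→50: 17 bp
  50→55: 5 bp
  55→3 (wrap): 66-55+3 = 14 bp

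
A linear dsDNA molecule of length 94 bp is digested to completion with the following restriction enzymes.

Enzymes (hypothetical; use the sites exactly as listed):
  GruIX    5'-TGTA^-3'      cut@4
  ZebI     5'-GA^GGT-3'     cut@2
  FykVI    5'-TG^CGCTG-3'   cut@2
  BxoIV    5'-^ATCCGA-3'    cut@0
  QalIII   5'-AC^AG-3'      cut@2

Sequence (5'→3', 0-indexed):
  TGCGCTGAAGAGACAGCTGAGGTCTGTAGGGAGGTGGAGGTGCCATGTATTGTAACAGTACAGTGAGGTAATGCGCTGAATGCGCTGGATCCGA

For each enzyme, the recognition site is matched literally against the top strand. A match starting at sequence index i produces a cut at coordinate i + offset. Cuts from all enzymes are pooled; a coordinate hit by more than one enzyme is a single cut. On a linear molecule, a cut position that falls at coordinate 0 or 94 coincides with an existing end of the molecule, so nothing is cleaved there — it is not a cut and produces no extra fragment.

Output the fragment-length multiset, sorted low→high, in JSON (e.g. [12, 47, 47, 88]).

Per-enzyme occurrences:
  GruIX (TGTA, off=4): starts [24, 45, 50] → cuts [28, 49, 54]
  ZebI (GAGGT, off=2): starts [18, 30, 36, 64] → cuts [20, 32, 38, 66]
  FykVI (TGCGCTG, off=2): starts [0, 71, 80] → cuts [2, 73, 82]
  BxoIV (ATCCGA, off=0): starts [88] → cuts [88]
  QalIII (ACAG, off=2): starts [12, 54, 59] → cuts [14, 56, 61]

All cut coordinates (distinct, sorted): [2, 14, 20, 28, 32, 38, 49, 54, 56, 61, 66, 73, 82, 88]

Fragment lengths:
  [0,2): 2 bp
  [2,14): 12 bp
  [14,20): 6 bp
  [20,28): 8 bp
  [28,32): 4 bp
  [32,38): 6 bp
  [38,49): 11 bp
  [49,54): 5 bp
  [54,56): 2 bp
  [56,61): 5 bp
  [61,66): 5 bp
  [66,73): 7 bp
  [73,82): 9 bp
  [82,88): 6 bp
  [88,94): 6 bp

[2,2,4,5,5,5,6,6,6,6,7,8,9,11,12]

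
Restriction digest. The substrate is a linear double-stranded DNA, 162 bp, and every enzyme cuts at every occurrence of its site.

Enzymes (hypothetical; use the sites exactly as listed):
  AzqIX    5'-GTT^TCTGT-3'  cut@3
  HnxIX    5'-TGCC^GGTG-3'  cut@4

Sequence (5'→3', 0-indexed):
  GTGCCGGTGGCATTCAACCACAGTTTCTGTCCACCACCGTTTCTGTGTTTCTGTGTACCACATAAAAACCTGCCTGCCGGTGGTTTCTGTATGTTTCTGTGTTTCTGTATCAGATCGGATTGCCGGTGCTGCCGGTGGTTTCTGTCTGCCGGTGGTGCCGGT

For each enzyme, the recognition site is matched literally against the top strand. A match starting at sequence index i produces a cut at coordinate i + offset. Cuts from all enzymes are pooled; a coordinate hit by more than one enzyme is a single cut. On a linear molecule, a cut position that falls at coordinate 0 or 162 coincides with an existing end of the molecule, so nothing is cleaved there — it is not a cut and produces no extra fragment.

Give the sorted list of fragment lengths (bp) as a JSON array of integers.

Scan for sites:
  AzqIX GTTTCTGT/3: at [22, 38, 46, 82, 92, 100, 137] ⇒ [25, 41, 49, 85, 95, 103, 140]
  HnxIX TGCCGGTG/4: at [1, 74, 120, 129, 146] ⇒ [5, 78, 124, 133, 150]

All cut coordinates (distinct, sorted): [5, 25, 41, 49, 78, 85, 95, 103, 124, 133, 140, 150]

Fragments:
  [0,5): 5 bp
  [5,25): 20 bp
  [25,41): 16 bp
  [41,49): 8 bp
  [49,78): 29 bp
  [78,85): 7 bp
  [85,95): 10 bp
  [95,103): 8 bp
  [103,124): 21 bp
  [124,133): 9 bp
  [133,140): 7 bp
  [140,150): 10 bp
  [150,162): 12 bp

[5,7,7,8,8,9,10,10,12,16,20,21,29]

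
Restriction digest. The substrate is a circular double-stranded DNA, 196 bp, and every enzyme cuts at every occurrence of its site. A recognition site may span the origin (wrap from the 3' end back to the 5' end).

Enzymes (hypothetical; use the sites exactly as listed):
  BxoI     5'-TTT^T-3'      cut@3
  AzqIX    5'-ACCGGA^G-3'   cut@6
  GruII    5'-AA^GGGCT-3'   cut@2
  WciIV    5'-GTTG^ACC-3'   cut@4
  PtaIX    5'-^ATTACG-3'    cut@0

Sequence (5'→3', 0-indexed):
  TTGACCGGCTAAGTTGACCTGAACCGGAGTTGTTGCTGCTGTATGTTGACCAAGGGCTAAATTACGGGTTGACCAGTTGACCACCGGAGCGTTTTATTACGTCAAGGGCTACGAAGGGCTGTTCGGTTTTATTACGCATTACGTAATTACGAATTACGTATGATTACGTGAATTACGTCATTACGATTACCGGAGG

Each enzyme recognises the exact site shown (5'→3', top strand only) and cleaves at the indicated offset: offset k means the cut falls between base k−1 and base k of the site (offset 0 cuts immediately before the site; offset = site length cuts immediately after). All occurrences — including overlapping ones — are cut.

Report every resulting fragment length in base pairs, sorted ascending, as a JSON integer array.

Site scan:
  BxoI TTTT/3: at [91, 126] ⇒ [94, 129]
  AzqIX ACCGGAG/6: at [22, 82, 188] ⇒ [28, 88, 194]
  GruII AAGGGCT/2: at [51, 103, 113] ⇒ [53, 105, 115]
  WciIV GTTGACC/4: at [12, 44, 67, 75, 195] ⇒ [3, 16, 48, 71, 79]
  PtaIX ATTACG/0: at [60, 95, 130, 137, 145, 152, 162, 171, 179] ⇒ [60, 95, 130, 137, 145, 152, 162, 171, 179]

All cut coordinates (distinct, sorted): [3, 16, 28, 48, 53, 60, 71, 79, 88, 94, 95, 105, 115, 129, 130, 137, 145, 152, 162, 171, 179, 194]

Fragments:
  3→16: 13 bp
  16→28: 12 bp
  28→48: 20 bp
  48→53: 5 bp
  53→60: 7 bp
  60→71: 11 bp
  71→79: 8 bp
  79→88: 9 bp
  88→94: 6 bp
  94→95: 1 bp
  95→105: 10 bp
  105→115: 10 bp
  115→129: 14 bp
  129→130: 1 bp
  130→137: 7 bp
  137→145: 8 bp
  145→152: 7 bp
  152→162: 10 bp
  162→171: 9 bp
  171→179: 8 bp
  179→194: 15 bp
  194→3 (wrap): 196-194+3 = 5 bp

[1,1,5,5,6,7,7,7,8,8,8,9,9,10,10,10,11,12,13,14,15,20]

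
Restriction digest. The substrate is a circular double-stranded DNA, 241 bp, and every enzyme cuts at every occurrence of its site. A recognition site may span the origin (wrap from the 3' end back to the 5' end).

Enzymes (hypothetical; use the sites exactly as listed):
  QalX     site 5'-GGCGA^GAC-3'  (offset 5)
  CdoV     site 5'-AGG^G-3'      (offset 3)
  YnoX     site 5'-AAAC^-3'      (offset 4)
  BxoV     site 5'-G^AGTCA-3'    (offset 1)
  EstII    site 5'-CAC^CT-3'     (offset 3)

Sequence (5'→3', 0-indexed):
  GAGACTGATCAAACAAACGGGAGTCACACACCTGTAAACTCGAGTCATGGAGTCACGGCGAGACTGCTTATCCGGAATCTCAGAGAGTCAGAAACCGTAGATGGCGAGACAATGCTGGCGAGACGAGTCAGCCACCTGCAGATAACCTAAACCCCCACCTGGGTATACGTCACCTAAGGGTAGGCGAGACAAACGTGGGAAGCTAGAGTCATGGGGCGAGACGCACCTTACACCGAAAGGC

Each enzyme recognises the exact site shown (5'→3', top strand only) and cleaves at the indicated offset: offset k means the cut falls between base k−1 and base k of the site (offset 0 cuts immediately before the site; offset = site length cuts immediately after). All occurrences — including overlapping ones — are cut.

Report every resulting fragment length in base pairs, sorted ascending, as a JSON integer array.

Scan for sites:
  QalX (GGCGAGAC, off=5): starts [56, 102, 116, 182, 214, 238] → cuts [2, 61, 107, 121, 187, 219]
  CdoV (AGGG, off=3): starts [176] → cuts [179]
  YnoX (AAAC, off=4): starts [10, 14, 35, 91, 148, 190] → cuts [14, 18, 39, 95, 152, 194]
  BxoV (GAGTCA, off=1): starts [20, 41, 49, 84, 124, 205] → cuts [21, 42, 50, 85, 125, 206]
  EstII (CACCT, off=3): starts [28, 132, 155, 170, 223] → cuts [31, 135, 158, 173, 226]

Pooled cuts: [2, 14, 18, 21, 31, 39, 42, 50, 61, 85, 95, 107, 121, 125, 135, 152, 158, 173, 179, 187, 194, 206, 219, 226]

Fragments:
  2→14: 12 bp
  14→18: 4 bp
  18→21: 3 bp
  21→31: 10 bp
  31→39: 8 bp
  39→42: 3 bp
  42→50: 8 bp
  50→61: 11 bp
  61→85: 24 bp
  85→95: 10 bp
  95→107: 12 bp
  107→121: 14 bp
  121→125: 4 bp
  125→135: 10 bp
  135→152: 17 bp
  152→158: 6 bp
  158→173: 15 bp
  173→179: 6 bp
  179→187: 8 bp
  187→194: 7 bp
  194→206: 12 bp
  206→219: 13 bp
  219→226: 7 bp
  226→2 (wrap): 241-226+2 = 17 bp

[3,3,4,4,6,6,7,7,8,8,8,10,10,10,11,12,12,12,13,14,15,17,17,24]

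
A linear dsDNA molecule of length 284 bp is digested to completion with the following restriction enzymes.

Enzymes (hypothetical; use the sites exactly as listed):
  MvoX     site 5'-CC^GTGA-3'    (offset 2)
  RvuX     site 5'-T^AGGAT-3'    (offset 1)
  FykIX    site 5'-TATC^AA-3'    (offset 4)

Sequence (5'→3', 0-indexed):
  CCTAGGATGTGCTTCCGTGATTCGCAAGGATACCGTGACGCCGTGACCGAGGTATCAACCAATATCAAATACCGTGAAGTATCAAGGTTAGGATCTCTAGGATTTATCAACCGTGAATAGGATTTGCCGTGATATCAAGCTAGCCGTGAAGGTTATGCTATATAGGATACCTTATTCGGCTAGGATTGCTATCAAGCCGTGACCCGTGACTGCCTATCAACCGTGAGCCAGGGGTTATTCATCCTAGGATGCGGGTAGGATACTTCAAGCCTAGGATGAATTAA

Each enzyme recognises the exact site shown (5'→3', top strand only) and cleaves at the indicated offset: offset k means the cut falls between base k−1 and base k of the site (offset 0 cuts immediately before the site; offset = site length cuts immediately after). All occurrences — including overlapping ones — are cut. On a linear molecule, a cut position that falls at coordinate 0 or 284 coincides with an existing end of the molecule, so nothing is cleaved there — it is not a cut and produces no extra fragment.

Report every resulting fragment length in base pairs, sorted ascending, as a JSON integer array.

[3,4,4,5,6,6,7,7,8,8,9,9,10,10,10,10,11,12,12,13,13,14,16,18,18,18,23]

Per-enzyme occurrences:
  MvoX CCGTGA/2: at [14, 32, 40, 71, 110, 126, 143, 196, 203, 220] ⇒ [16, 34, 42, 73, 112, 128, 145, 198, 205, 222]
  RvuX TAGGAT/1: at [2, 88, 97, 117, 162, 180, 244, 255, 271] ⇒ [3, 89, 98, 118, 163, 181, 245, 256, 272]
  FykIX TATCAA/4: at [52, 62, 79, 104, 132, 189, 214] ⇒ [56, 66, 83, 108, 136, 193, 218]

Pooled cuts: [3, 16, 34, 42, 56, 66, 73, 83, 89, 98, 108, 112, 118, 128, 136, 145, 163, 181, 193, 198, 205, 218, 222, 245, 256, 272]

Fragments:
  [0,3): 3 bp
  [3,16): 13 bp
  [16,34): 18 bp
  [34,42): 8 bp
  [42,56): 14 bp
  [56,66): 10 bp
  [66,73): 7 bp
  [73,83): 10 bp
  [83,89): 6 bp
  [89,98): 9 bp
  [98,108): 10 bp
  [108,112): 4 bp
  [112,118): 6 bp
  [118,128): 10 bp
  [128,136): 8 bp
  [136,145): 9 bp
  [145,163): 18 bp
  [163,181): 18 bp
  [181,193): 12 bp
  [193,198): 5 bp
  [198,205): 7 bp
  [205,218): 13 bp
  [218,222): 4 bp
  [222,245): 23 bp
  [245,256): 11 bp
  [256,272): 16 bp
  [272,284): 12 bp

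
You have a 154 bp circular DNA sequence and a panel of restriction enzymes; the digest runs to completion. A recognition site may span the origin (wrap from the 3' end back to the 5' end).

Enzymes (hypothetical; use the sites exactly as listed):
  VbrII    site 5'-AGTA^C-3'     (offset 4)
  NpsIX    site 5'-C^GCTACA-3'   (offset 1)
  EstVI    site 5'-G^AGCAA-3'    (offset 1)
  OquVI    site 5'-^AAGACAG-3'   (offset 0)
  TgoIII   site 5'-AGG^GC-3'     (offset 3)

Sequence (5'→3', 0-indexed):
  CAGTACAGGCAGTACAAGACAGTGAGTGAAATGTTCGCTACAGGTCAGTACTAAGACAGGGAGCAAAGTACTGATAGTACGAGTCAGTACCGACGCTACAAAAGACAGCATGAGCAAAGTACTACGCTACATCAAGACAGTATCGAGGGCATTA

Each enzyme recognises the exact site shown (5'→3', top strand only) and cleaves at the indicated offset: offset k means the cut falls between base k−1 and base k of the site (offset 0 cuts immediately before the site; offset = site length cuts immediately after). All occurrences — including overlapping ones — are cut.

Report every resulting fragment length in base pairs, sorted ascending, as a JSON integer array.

[1,2,4,5,7,8,9,9,9,9,9,10,11,11,14,15,21]

Per-enzyme occurrences:
  VbrII AGTAC/4: at [1, 10, 46, 66, 75, 85, 117] ⇒ [5, 14, 50, 70, 79, 89, 121]
  NpsIX CGCTACA/1: at [35, 93, 124] ⇒ [36, 94, 125]
  EstVI GAGCAA/1: at [60, 111] ⇒ [61, 112]
  OquVI AAGACAG/0: at [15, 52, 101, 133] ⇒ [15, 52, 101, 133]
  TgoIII AGGGC/3: at [145] ⇒ [148]

All cut coordinates (distinct, sorted): [5, 14, 15, 36, 50, 52, 61, 70, 79, 89, 94, 101, 112, 121, 125, 133, 148]

Fragment lengths:
  5→14: 9 bp
  14→15: 1 bp
  15→36: 21 bp
  36→50: 14 bp
  50→52: 2 bp
  52→61: 9 bp
  61→70: 9 bp
  70→79: 9 bp
  79→89: 10 bp
  89→94: 5 bp
  94→101: 7 bp
  101→112: 11 bp
  112→121: 9 bp
  121→125: 4 bp
  125→133: 8 bp
  133→148: 15 bp
  148→5 (wrap): 154-148+5 = 11 bp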